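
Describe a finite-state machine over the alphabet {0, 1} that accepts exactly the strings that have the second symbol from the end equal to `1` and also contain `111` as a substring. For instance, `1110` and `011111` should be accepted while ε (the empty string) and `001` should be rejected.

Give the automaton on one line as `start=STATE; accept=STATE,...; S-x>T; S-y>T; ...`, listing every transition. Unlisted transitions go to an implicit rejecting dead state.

start=s0; accept=s7,s8; s0-0>s1; s0-1>s2; s1-0>s3; s1-1>s4; s2-0>s5; s2-1>s6; s3-0>s3; s3-1>s4; s4-0>s5; s4-1>s6; s5-0>s3; s5-1>s4; s6-0>s5; s6-1>s7; s7-0>s8; s7-1>s7; s8-0>s9; s8-1>s10; s9-0>s9; s9-1>s10; s10-0>s8; s10-1>s7

Handle the two conditions separately and then intersect. One (7 states) tracks the last 2 symbols read; the other (4 states) tracks whether and how much of `111` has been seen. Each combined state is a pair, one component from each; accept when both components accept.
11 states suffice.
          0    1  
>  s0     s1   s2 
   s1     s3   s4 
   s2     s5   s6 
   s3     s3   s4 
   s4     s5   s6 
   s5     s3   s4 
   s6     s5   s7 
 * s7     s8   s7 
 * s8     s9  s10 
   s9     s9  s10 
   s10    s8   s7 
(> = start, * = accepting)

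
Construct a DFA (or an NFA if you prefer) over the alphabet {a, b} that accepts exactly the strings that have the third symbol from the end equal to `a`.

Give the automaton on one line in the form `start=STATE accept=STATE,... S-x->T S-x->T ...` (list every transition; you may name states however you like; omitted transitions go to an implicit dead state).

start=q0 accept=q7,q8,q9,q10 q0-a->q1 q0-b->q2 q1-a->q3 q1-b->q4 q2-a->q5 q2-b->q6 q3-a->q7 q3-b->q8 q4-a->q9 q4-b->q10 q5-a->q11 q5-b->q12 q6-a->q13 q6-b->q14 q7-a->q7 q7-b->q8 q8-a->q9 q8-b->q10 q9-a->q11 q9-b->q12 q10-a->q13 q10-b->q14 q11-a->q7 q11-b->q8 q12-a->q9 q12-b->q10 q13-a->q11 q13-b->q12 q14-a->q13 q14-b->q14

Because acceptance depends on a position counted from the end, the machine has to buffer the most recent 3 symbols. Make each state the string of the last up-to-3 symbols read; on input `x` shift the window left and append `x`. Accept when the buffered window has length 3 and begins with `a`.
With 15 states:
          a    b  
>  q0     q1   q2 
   q1     q3   q4 
   q2     q5   q6 
   q3     q7   q8 
   q4     q9  q10 
   q5    q11  q12 
   q6    q13  q14 
 * q7     q7   q8 
 * q8     q9  q10 
 * q9    q11  q12 
 * q10   q13  q14 
   q11    q7   q8 
   q12    q9  q10 
   q13   q11  q12 
   q14   q13  q14 
(> = start, * = accepting)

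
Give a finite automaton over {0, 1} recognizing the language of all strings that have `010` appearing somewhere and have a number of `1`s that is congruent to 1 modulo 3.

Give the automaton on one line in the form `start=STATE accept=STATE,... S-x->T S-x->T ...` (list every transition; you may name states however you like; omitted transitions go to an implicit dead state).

start=s0 accept=s6 s0-0->s1 s0-1->s2 s1-0->s1 s1-1->s3 s2-0->s4 s2-1->s5 s3-0->s6 s3-1->s5 s4-0->s4 s4-1->s7 s5-0->s8 s5-1->s0 s6-0->s6 s6-1->s9 s7-0->s9 s7-1->s0 s8-0->s8 s8-1->s10 s9-0->s9 s9-1->s11 s10-0->s11 s10-1->s2 s11-0->s11 s11-1->s6

Handle the two conditions separately and then intersect. One (4 states) tracks whether and how much of `010` has been seen; the other (3 states) tracks the count of `1`s modulo 3. Each combined state is a pair, one component from each; accept when both components accept.
A 12-state machine:
          0    1  
>  s0     s1   s2 
   s1     s1   s3 
   s2     s4   s5 
   s3     s6   s5 
   s4     s4   s7 
   s5     s8   s0 
 * s6     s6   s9 
   s7     s9   s0 
   s8     s8  s10 
   s9     s9  s11 
   s10   s11   s2 
   s11   s11   s6 
(> = start, * = accepting)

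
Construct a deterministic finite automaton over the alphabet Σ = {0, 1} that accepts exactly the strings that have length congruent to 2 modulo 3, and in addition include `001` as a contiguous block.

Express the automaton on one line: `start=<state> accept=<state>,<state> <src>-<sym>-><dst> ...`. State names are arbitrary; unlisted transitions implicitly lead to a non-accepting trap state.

start=s0 accept=s11 s0-0->s1 s0-1->s2 s1-0->s3 s1-1->s4 s2-0->s5 s2-1->s4 s3-0->s6 s3-1->s7 s4-0->s8 s4-1->s0 s5-0->s6 s5-1->s0 s6-0->s9 s6-1->s10 s7-0->s10 s7-1->s10 s8-0->s9 s8-1->s2 s9-0->s3 s9-1->s11 s10-0->s11 s10-1->s11 s11-0->s7 s11-1->s7

Build one automaton per condition and run them in lockstep. One (3 states) tracks the input length modulo 3; the other (4 states) tracks whether and how much of `001` has been seen. Each combined state is a pair, one component from each; accept when both components accept.
With 12 states:
          0    1  
>  s0     s1   s2 
   s1     s3   s4 
   s2     s5   s4 
   s3     s6   s7 
   s4     s8   s0 
   s5     s6   s0 
   s6     s9  s10 
   s7    s10  s10 
   s8     s9   s2 
   s9     s3  s11 
   s10   s11  s11 
 * s11    s7   s7 
(> = start, * = accepting)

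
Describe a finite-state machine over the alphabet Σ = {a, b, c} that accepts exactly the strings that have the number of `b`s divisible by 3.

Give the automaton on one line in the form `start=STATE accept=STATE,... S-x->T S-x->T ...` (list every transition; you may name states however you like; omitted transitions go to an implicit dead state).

start=s0 accept=s0 s0-a->s0 s0-b->s1 s0-c->s0 s1-a->s1 s1-b->s2 s1-c->s1 s2-a->s2 s2-b->s0 s2-c->s2

Keep the running count of `b`s modulo 3: each `b` advances along the cycle s0 → s1 → s2 → s0 while other symbols loop. Accept at s0.
3 states suffice.
        a   b   c  
>* s0   s0  s1  s0 
   s1   s1  s2  s1 
   s2   s2  s0  s2 
(> = start, * = accepting)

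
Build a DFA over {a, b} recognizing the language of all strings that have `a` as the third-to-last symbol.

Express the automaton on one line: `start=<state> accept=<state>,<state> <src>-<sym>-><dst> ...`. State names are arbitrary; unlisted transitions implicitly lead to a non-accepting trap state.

start=s0 accept=s7,s8,s9,s10 s0-a->s1 s0-b->s2 s1-a->s3 s1-b->s4 s2-a->s5 s2-b->s6 s3-a->s7 s3-b->s8 s4-a->s9 s4-b->s10 s5-a->s11 s5-b->s12 s6-a->s13 s6-b->s14 s7-a->s7 s7-b->s8 s8-a->s9 s8-b->s10 s9-a->s11 s9-b->s12 s10-a->s13 s10-b->s14 s11-a->s7 s11-b->s8 s12-a->s9 s12-b->s10 s13-a->s11 s13-b->s12 s14-a->s13 s14-b->s14

A DFA must remember the last 3 symbols (since which symbol is third-to-last isn't known until the input ends). Use one state per possible window of the last ≤3 symbols; accept from those whose window starts with `a`.
15 states suffice.
          a    b  
>  s0     s1   s2 
   s1     s3   s4 
   s2     s5   s6 
   s3     s7   s8 
   s4     s9  s10 
   s5    s11  s12 
   s6    s13  s14 
 * s7     s7   s8 
 * s8     s9  s10 
 * s9    s11  s12 
 * s10   s13  s14 
   s11    s7   s8 
   s12    s9  s10 
   s13   s11  s12 
   s14   s13  s14 
(> = start, * = accepting)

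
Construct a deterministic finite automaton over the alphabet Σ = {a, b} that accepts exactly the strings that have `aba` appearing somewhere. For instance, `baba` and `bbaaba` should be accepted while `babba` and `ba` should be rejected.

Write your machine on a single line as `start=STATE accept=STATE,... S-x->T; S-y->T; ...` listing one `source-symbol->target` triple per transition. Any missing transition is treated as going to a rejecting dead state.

States q0..q2 record the length of the longest prefix of `aba` that matches the current input suffix. Reaching q3 means `aba` has been seen, and we stay there forever. Accept from q3.
4 states suffice.
        a   b  
>  q0   q1  q0 
   q1   q1  q2 
   q2   q3  q0 
 * q3   q3  q3 
(> = start, * = accepting)

start=q0; accept=q3; q0-a->q1; q0-b->q0; q1-a->q1; q1-b->q2; q2-a->q3; q2-b->q0; q3-a->q3; q3-b->q3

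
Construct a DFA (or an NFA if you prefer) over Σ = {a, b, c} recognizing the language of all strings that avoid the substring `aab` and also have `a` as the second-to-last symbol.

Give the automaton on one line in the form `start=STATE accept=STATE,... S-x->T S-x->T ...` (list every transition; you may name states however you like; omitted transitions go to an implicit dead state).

Run two small machines in parallel and take their product. The first has 4 states tracking partial matches of the forbidden pattern `aab`; the second has 13 states tracking the last 2 symbols read. A product state is a pair (one from each), accepting exactly when both do. After merging equivalent states the machine shrinks.
        a   b   c  
>  S0   S1  S0  S0 
   S1   S2  S3  S3 
 * S2   S2  S4  S3 
 * S3   S1  S0  S0 
   S4   S4  S4  S4 
(> = start, * = accepting)

start=S0 accept=S2,S3 S0-a->S1 S0-b->S0 S0-c->S0 S1-a->S2 S1-b->S3 S1-c->S3 S2-a->S2 S2-b->S4 S2-c->S3 S3-a->S1 S3-b->S0 S3-c->S0 S4-a->S4 S4-b->S4 S4-c->S4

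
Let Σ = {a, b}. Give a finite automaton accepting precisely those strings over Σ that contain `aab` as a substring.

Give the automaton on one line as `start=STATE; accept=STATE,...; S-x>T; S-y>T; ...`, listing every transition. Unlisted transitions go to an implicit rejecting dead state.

States S0..S2 record the length of the longest prefix of `aab` that matches the current input suffix. Reaching S3 means `aab` has been seen, and we stay there forever. Accept from S3.
A 4-state machine:
        a   b  
>  S0   S1  S0 
   S1   S2  S0 
   S2   S2  S3 
 * S3   S3  S3 
(> = start, * = accepting)

start=S0; accept=S3; S0-a>S1; S0-b>S0; S1-a>S2; S1-b>S0; S2-a>S2; S2-b>S3; S3-a>S3; S3-b>S3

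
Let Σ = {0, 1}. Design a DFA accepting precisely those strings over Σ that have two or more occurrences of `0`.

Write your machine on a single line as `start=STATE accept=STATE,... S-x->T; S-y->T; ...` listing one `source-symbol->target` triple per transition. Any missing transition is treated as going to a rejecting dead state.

Count `0`s, saturating at 3: states q0 through q2 mean 0 through 2 `0`s seen; q3 means more than 2. Each `0` increments (capped at q3); other symbols loop. Accept from {q2, q3}.
A 4-state machine:
        0   1  
>  q0   q1  q0 
   q1   q2  q1 
 * q2   q3  q2 
 * q3   q3  q3 
(> = start, * = accepting)

start=q0; accept=q2,q3; q0-0->q1; q0-1->q0; q1-0->q2; q1-1->q1; q2-0->q3; q2-1->q2; q3-0->q3; q3-1->q3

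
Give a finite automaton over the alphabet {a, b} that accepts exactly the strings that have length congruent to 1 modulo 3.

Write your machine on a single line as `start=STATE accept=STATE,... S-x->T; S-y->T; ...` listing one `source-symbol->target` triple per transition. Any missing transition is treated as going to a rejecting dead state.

Only the length mod 3 matters, so use a 3-cycle: from any state, every input symbol moves to the next state, wrapping s2 back to s0. Mark s1 accepting.
A 3-state machine:
        a   b  
>  s0   s1  s1 
 * s1   s2  s2 
   s2   s0  s0 
(> = start, * = accepting)

start=s0; accept=s1; s0-a->s1; s0-b->s1; s1-a->s2; s1-b->s2; s2-a->s0; s2-b->s0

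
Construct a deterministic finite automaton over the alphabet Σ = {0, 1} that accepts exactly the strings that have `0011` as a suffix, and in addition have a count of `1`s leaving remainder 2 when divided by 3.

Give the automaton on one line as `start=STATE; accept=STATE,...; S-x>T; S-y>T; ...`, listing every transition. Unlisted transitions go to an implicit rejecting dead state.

Build one automaton per condition and run them in lockstep. The first has 5 states tracking how much of the suffix `0011` has currently been matched; the second has 3 states tracking the count of `1`s modulo 3. A product state is a pair (one from each), accepting exactly when both do. Equivalent product states are then merged.
A 7-state machine:
        0   1  
>  q0   q1  q2 
   q1   q3  q2 
   q2   q2  q4 
   q3   q3  q5 
   q4   q4  q0 
   q5   q2  q6 
 * q6   q4  q0 
(> = start, * = accepting)

start=q0; accept=q6; q0-0>q1; q0-1>q2; q1-0>q3; q1-1>q2; q2-0>q2; q2-1>q4; q3-0>q3; q3-1>q5; q4-0>q4; q4-1>q0; q5-0>q2; q5-1>q6; q6-0>q4; q6-1>q0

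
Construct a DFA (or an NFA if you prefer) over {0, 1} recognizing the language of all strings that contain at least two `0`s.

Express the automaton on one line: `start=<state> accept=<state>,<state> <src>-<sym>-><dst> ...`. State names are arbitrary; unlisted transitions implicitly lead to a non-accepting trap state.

start=q0 accept=q2,q3 q0-0->q1 q0-1->q0 q1-0->q2 q1-1->q1 q2-0->q3 q2-1->q2 q3-0->q3 q3-1->q3

Count `0`s, saturating at 3: states q0 through q2 mean 0 through 2 `0`s seen; q3 means more than 2. Each `0` increments (capped at q3); other symbols loop. Accept from {q2, q3}.
        0   1  
>  q0   q1  q0 
   q1   q2  q1 
 * q2   q3  q2 
 * q3   q3  q3 
(> = start, * = accepting)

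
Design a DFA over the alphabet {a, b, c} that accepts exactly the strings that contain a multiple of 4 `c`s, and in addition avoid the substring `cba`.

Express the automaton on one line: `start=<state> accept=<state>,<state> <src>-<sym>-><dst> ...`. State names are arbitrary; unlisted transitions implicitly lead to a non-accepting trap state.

Build one automaton per condition and run them in lockstep. One (4 states) tracks the count of `c`s modulo 4; the other (4 states) tracks partial matches of the forbidden pattern `cba`. Each combined state is a pair, one component from each; accept when both components accept. Equivalent product states are then merged.
With 13 states:
          a    b    c  
>* q0     q0   q0   q1 
   q1     q2   q3   q4 
   q2     q2   q2   q4 
   q3     q5   q2   q4 
   q4     q6   q7   q8 
   q5     q5   q5   q5 
   q6     q6   q6   q8 
   q7     q5   q6   q8 
   q8     q9  q10  q11 
   q9     q9   q9  q11 
   q10    q5   q9  q11 
 * q11    q0  q12   q1 
 * q12    q5   q0   q1 
(> = start, * = accepting)

start=q0 accept=q0,q11,q12 q0-a->q0 q0-b->q0 q0-c->q1 q1-a->q2 q1-b->q3 q1-c->q4 q2-a->q2 q2-b->q2 q2-c->q4 q3-a->q5 q3-b->q2 q3-c->q4 q4-a->q6 q4-b->q7 q4-c->q8 q5-a->q5 q5-b->q5 q5-c->q5 q6-a->q6 q6-b->q6 q6-c->q8 q7-a->q5 q7-b->q6 q7-c->q8 q8-a->q9 q8-b->q10 q8-c->q11 q9-a->q9 q9-b->q9 q9-c->q11 q10-a->q5 q10-b->q9 q10-c->q11 q11-a->q0 q11-b->q12 q11-c->q1 q12-a->q5 q12-b->q0 q12-c->q1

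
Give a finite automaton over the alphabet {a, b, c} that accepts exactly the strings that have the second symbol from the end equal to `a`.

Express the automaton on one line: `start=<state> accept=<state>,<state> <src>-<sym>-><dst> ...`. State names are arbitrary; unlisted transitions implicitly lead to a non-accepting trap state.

Because acceptance depends on a position counted from the end, the machine has to buffer the most recent 2 symbols. Make each state the string of the last up-to-2 symbols read; on input `x` shift the window left and append `x`. Accept when the buffered window has length 2 and begins with `a`.
A 13-state machine:
          a    b    c  
>  q0     q1   q2   q3 
   q1     q4   q5   q6 
   q2     q7   q8   q9 
   q3    q10  q11  q12 
 * q4     q4   q5   q6 
 * q5     q7   q8   q9 
 * q6    q10  q11  q12 
   q7     q4   q5   q6 
   q8     q7   q8   q9 
   q9    q10  q11  q12 
   q10    q4   q5   q6 
   q11    q7   q8   q9 
   q12   q10  q11  q12 
(> = start, * = accepting)

start=q0 accept=q4,q5,q6 q0-a->q1 q0-b->q2 q0-c->q3 q1-a->q4 q1-b->q5 q1-c->q6 q2-a->q7 q2-b->q8 q2-c->q9 q3-a->q10 q3-b->q11 q3-c->q12 q4-a->q4 q4-b->q5 q4-c->q6 q5-a->q7 q5-b->q8 q5-c->q9 q6-a->q10 q6-b->q11 q6-c->q12 q7-a->q4 q7-b->q5 q7-c->q6 q8-a->q7 q8-b->q8 q8-c->q9 q9-a->q10 q9-b->q11 q9-c->q12 q10-a->q4 q10-b->q5 q10-c->q6 q11-a->q7 q11-b->q8 q11-c->q9 q12-a->q10 q12-b->q11 q12-c->q12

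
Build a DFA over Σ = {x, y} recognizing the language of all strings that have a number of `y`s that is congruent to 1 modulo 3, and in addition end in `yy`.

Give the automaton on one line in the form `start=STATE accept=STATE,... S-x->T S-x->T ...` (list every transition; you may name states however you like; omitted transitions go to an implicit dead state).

start=A accept=E A-x->A A-y->B B-x->B B-y->C C-x->C C-y->D D-x->A D-y->E E-x->B E-y->C

Handle the two conditions separately and then intersect. The first has 3 states tracking the count of `y`s modulo 3; the second has 3 states tracking how much of the suffix `yy` has currently been matched. A product state is a pair (one from each), accepting exactly when both do. Minimizing collapses redundant product states.
With 5 states:
       x  y 
>  A   A  B 
   B   B  C 
   C   C  D 
   D   A  E 
 * E   B  C 
(> = start, * = accepting)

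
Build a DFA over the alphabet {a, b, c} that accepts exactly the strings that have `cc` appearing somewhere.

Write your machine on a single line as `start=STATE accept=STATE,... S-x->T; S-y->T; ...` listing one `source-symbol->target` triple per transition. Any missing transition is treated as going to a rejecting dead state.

Track how much of `cc` has been matched so far: state S0 is no progress, S2 is the absorbing accept state reached once `cc` has occurred. Intermediate states record partial matches; on a mismatch, fall back to the longest reusable overlap.
        a   b   c  
>  S0   S0  S0  S1 
   S1   S0  S0  S2 
 * S2   S2  S2  S2 
(> = start, * = accepting)

start=S0; accept=S2; S0-a->S0; S0-b->S0; S0-c->S1; S1-a->S0; S1-b->S0; S1-c->S2; S2-a->S2; S2-b->S2; S2-c->S2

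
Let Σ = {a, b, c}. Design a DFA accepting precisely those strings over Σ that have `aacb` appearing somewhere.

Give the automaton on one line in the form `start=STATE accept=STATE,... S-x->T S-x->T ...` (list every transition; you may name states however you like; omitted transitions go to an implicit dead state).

Track how much of `aacb` has been matched so far: state q0 is no progress, q4 is the absorbing accept state reached once `aacb` has occurred. Intermediate states record partial matches; on a mismatch, fall back to the longest reusable overlap.
5 states suffice.
        a   b   c  
>  q0   q1  q0  q0 
   q1   q2  q0  q0 
   q2   q2  q0  q3 
   q3   q1  q4  q0 
 * q4   q4  q4  q4 
(> = start, * = accepting)

start=q0 accept=q4 q0-a->q1 q0-b->q0 q0-c->q0 q1-a->q2 q1-b->q0 q1-c->q0 q2-a->q2 q2-b->q0 q2-c->q3 q3-a->q1 q3-b->q4 q3-c->q0 q4-a->q4 q4-b->q4 q4-c->q4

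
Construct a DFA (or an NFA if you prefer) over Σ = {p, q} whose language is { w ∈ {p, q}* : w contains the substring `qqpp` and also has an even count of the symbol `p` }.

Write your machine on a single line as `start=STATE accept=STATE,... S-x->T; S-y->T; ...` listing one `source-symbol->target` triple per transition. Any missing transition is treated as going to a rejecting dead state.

start=S0; accept=S8; S0-p->S1; S0-q->S2; S1-p->S0; S1-q->S3; S2-p->S1; S2-q->S4; S3-p->S0; S3-q->S5; S4-p->S6; S4-q->S4; S5-p->S7; S5-q->S5; S6-p->S8; S6-q->S3; S7-p->S9; S7-q->S2; S8-p->S9; S8-q->S8; S9-p->S8; S9-q->S9

Handle the two conditions separately and then intersect. One (5 states) tracks whether and how much of `qqpp` has been seen; the other (2 states) tracks the count of `p`s modulo 2. Each combined state is a pair, one component from each; accept when both components accept.
        p   q  
>  S0   S1  S2 
   S1   S0  S3 
   S2   S1  S4 
   S3   S0  S5 
   S4   S6  S4 
   S5   S7  S5 
   S6   S8  S3 
   S7   S9  S2 
 * S8   S9  S8 
   S9   S8  S9 
(> = start, * = accepting)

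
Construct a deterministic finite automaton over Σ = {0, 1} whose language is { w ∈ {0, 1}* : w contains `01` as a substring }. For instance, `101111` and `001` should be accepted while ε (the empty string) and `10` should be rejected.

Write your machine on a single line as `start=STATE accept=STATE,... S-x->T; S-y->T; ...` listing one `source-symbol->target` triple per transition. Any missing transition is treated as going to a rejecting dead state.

Track how much of `01` has been matched so far: state S0 is no progress, S2 is the absorbing accept state reached once `01` has occurred. Intermediate states record partial matches; on a mismatch, fall back to the longest reusable overlap.
3 states suffice.
        0   1  
>  S0   S1  S0 
   S1   S1  S2 
 * S2   S2  S2 
(> = start, * = accepting)

start=S0; accept=S2; S0-0->S1; S0-1->S0; S1-0->S1; S1-1->S2; S2-0->S2; S2-1->S2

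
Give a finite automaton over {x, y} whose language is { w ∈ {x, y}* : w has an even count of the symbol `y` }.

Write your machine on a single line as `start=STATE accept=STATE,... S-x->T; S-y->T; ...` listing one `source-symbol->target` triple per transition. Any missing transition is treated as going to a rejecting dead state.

Keep the running count of `y`s modulo 2: each `y` advances along the cycle q0 → q1 → q0 while other symbols loop. Accept at q0.
2 states suffice.
        x   y  
>* q0   q0  q1 
   q1   q1  q0 
(> = start, * = accepting)

start=q0; accept=q0; q0-x->q0; q0-y->q1; q1-x->q1; q1-y->q0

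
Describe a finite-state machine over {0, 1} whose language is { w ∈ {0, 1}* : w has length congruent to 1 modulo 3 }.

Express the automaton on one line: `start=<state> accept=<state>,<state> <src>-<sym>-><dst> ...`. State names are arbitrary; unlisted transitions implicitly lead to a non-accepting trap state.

Count input length modulo 3: every symbol advances one step around the cycle A → B → C → A. Accept at B.
3 states suffice.
       0  1 
>  A   B  B 
 * B   C  C 
   C   A  A 
(> = start, * = accepting)

start=A accept=B A-0->B A-1->B B-0->C B-1->C C-0->A C-1->A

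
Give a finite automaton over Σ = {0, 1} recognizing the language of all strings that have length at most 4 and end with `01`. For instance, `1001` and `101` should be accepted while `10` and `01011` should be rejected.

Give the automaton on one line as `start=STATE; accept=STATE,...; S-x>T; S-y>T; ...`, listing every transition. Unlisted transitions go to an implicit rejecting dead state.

start=S0; accept=S4,S7; S0-0>S1; S0-1>S2; S1-0>S3; S1-1>S4; S2-0>S3; S2-1>S5; S3-0>S6; S3-1>S7; S4-0>S6; S4-1>S8; S5-0>S6; S5-1>S8; S6-0>S8; S6-1>S7; S7-0>S8; S7-1>S8; S8-0>S8; S8-1>S8

Build one automaton per condition and run them in lockstep. The first has 6 states tracking the input length, saturating at 5; the second has 3 states tracking how much of the suffix `01` has currently been matched. A product state is a pair (one from each), accepting exactly when both do. Minimizing collapses redundant product states.
9 states suffice.
        0   1  
>  S0   S1  S2 
   S1   S3  S4 
   S2   S3  S5 
   S3   S6  S7 
 * S4   S6  S8 
   S5   S6  S8 
   S6   S8  S7 
 * S7   S8  S8 
   S8   S8  S8 
(> = start, * = accepting)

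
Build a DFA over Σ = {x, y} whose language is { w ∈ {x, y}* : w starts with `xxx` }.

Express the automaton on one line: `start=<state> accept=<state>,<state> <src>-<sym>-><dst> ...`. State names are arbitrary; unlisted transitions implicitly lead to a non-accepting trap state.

Walk along `xxx` while the input agrees: from S0 take `x` to S1, and so on. Any deviation drops to the rejecting sink S4. Once S3 is reached the prefix is confirmed and every continuation is accepted.
With 5 states:
        x   y  
>  S0   S1  S4 
   S1   S2  S4 
   S2   S3  S4 
 * S3   S3  S3 
   S4   S4  S4 
(> = start, * = accepting)

start=S0 accept=S3 S0-x->S1 S0-y->S4 S1-x->S2 S1-y->S4 S2-x->S3 S2-y->S4 S3-x->S3 S3-y->S3 S4-x->S4 S4-y->S4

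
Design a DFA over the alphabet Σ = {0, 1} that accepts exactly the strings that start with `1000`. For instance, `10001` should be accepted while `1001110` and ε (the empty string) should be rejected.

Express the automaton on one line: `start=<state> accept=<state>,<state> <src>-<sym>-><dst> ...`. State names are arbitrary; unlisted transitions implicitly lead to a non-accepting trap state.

start=q0 accept=q4 q0-0->q5 q0-1->q1 q1-0->q2 q1-1->q5 q2-0->q3 q2-1->q5 q3-0->q4 q3-1->q5 q4-0->q4 q4-1->q4 q5-0->q5 q5-1->q5

Check the first 4 symbols one by one: q0 through q3 record how many have matched `1000` so far; any wrong symbol goes to the dead state q5. After all 4 match we enter the accepting sink q4.
A 6-state machine:
        0   1  
>  q0   q5  q1 
   q1   q2  q5 
   q2   q3  q5 
   q3   q4  q5 
 * q4   q4  q4 
   q5   q5  q5 
(> = start, * = accepting)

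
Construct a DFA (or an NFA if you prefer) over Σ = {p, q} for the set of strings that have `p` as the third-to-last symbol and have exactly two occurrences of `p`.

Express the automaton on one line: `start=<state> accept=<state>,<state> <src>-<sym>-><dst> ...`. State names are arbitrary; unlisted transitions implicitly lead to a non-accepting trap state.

Build one automaton per condition and run them in lockstep. One (15 states) tracks the last 3 symbols read; the other (4 states) tracks the count of `p`s, saturating at 3. Each combined state is a pair, one component from each; accept when both components accept. Minimizing collapses redundant product states.
With 11 states:
          p    q  
>  s0     s1   s0 
   s1     s2   s3 
   s2     s4   s5 
   s3     s6   s7 
   s4     s4   s4 
 * s5     s4   s8 
 * s6     s4   s9 
   s7    s10   s7 
 * s8     s4   s4 
   s9     s4   s8 
   s10    s4   s9 
(> = start, * = accepting)

start=s0 accept=s5,s6,s8 s0-p->s1 s0-q->s0 s1-p->s2 s1-q->s3 s2-p->s4 s2-q->s5 s3-p->s6 s3-q->s7 s4-p->s4 s4-q->s4 s5-p->s4 s5-q->s8 s6-p->s4 s6-q->s9 s7-p->s10 s7-q->s7 s8-p->s4 s8-q->s4 s9-p->s4 s9-q->s8 s10-p->s4 s10-q->s9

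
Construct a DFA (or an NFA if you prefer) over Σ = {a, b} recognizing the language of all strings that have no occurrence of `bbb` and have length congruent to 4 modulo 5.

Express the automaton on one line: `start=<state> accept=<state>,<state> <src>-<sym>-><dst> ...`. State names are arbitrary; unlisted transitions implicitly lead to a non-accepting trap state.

start=q0 accept=q10,q11,q12 q0-a->q1 q0-b->q2 q1-a->q3 q1-b->q4 q2-a->q3 q2-b->q5 q3-a->q6 q3-b->q7 q4-a->q6 q4-b->q8 q5-a->q6 q5-b->q9 q6-a->q10 q6-b->q11 q7-a->q10 q7-b->q12 q8-a->q10 q8-b->q13 q9-a->q13 q9-b->q13 q10-a->q0 q10-b->q14 q11-a->q0 q11-b->q15 q12-a->q0 q12-b->q16 q13-a->q16 q13-b->q16 q14-a->q1 q14-b->q17 q15-a->q1 q15-b->q18 q16-a->q18 q16-b->q18 q17-a->q3 q17-b->q19 q18-a->q19 q18-b->q19 q19-a->q9 q19-b->q9

Handle the two conditions separately and then intersect. The first has 4 states tracking partial matches of the forbidden pattern `bbb`; the second has 5 states tracking the input length modulo 5. A product state is a pair (one from each), accepting exactly when both do.
          a    b  
>  q0     q1   q2 
   q1     q3   q4 
   q2     q3   q5 
   q3     q6   q7 
   q4     q6   q8 
   q5     q6   q9 
   q6    q10  q11 
   q7    q10  q12 
   q8    q10  q13 
   q9    q13  q13 
 * q10    q0  q14 
 * q11    q0  q15 
 * q12    q0  q16 
   q13   q16  q16 
   q14    q1  q17 
   q15    q1  q18 
   q16   q18  q18 
   q17    q3  q19 
   q18   q19  q19 
   q19    q9   q9 
(> = start, * = accepting)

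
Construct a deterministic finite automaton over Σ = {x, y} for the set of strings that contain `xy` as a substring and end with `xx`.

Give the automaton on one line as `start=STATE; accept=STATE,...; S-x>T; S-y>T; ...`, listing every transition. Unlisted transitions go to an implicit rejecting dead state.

start=q0; accept=q5; q0-x>q1; q0-y>q0; q1-x>q2; q1-y>q3; q2-x>q2; q2-y>q3; q3-x>q4; q3-y>q3; q4-x>q5; q4-y>q3; q5-x>q5; q5-y>q3

Build one automaton per condition and run them in lockstep. The first has 3 states tracking whether and how much of `xy` has been seen; the second has 3 states tracking how much of the suffix `xx` has currently been matched. A product state is a pair (one from each), accepting exactly when both do.
A 6-state machine:
        x   y  
>  q0   q1  q0 
   q1   q2  q3 
   q2   q2  q3 
   q3   q4  q3 
   q4   q5  q3 
 * q5   q5  q3 
(> = start, * = accepting)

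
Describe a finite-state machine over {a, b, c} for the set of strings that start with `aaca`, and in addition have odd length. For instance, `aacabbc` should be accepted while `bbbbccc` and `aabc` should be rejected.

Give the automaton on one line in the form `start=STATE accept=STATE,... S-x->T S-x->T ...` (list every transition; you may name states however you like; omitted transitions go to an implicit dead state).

start=q0 accept=q6 q0-a->q1 q0-b->q2 q0-c->q2 q1-a->q3 q1-b->q2 q1-c->q2 q2-a->q2 q2-b->q2 q2-c->q2 q3-a->q2 q3-b->q2 q3-c->q4 q4-a->q5 q4-b->q2 q4-c->q2 q5-a->q6 q5-b->q6 q5-c->q6 q6-a->q5 q6-b->q5 q6-c->q5

Handle the two conditions separately and then intersect. One (6 states) tracks whether the input so far still matches the prefix `aaca`; the other (2 states) tracks the input length modulo 2. Each combined state is a pair, one component from each; accept when both components accept. After merging equivalent states the machine shrinks.
With 7 states:
        a   b   c  
>  q0   q1  q2  q2 
   q1   q3  q2  q2 
   q2   q2  q2  q2 
   q3   q2  q2  q4 
   q4   q5  q2  q2 
   q5   q6  q6  q6 
 * q6   q5  q5  q5 
(> = start, * = accepting)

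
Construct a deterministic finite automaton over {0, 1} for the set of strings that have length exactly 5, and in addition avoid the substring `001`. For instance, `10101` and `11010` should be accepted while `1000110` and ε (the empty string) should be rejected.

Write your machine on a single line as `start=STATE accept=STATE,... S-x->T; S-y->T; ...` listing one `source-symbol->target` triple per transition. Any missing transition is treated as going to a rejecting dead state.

Handle the two conditions separately and then intersect. One (7 states) tracks the input length, saturating at 6; the other (4 states) tracks partial matches of the forbidden pattern `001`. Each combined state is a pair, one component from each; accept when both components accept. After merging equivalent states the machine shrinks.
          0    1  
>  q0     q1   q2 
   q1     q3   q4 
   q2     q5   q4 
   q3     q6   q7 
   q4     q8   q9 
   q5     q6   q9 
   q6    q10   q7 
   q7     q7   q7 
   q8    q10  q11 
   q9    q11  q11 
   q10   q12   q7 
   q11   q12  q12 
 * q12    q7   q7 
(> = start, * = accepting)

start=q0; accept=q12; q0-0->q1; q0-1->q2; q1-0->q3; q1-1->q4; q2-0->q5; q2-1->q4; q3-0->q6; q3-1->q7; q4-0->q8; q4-1->q9; q5-0->q6; q5-1->q9; q6-0->q10; q6-1->q7; q7-0->q7; q7-1->q7; q8-0->q10; q8-1->q11; q9-0->q11; q9-1->q11; q10-0->q12; q10-1->q7; q11-0->q12; q11-1->q12; q12-0->q7; q12-1->q7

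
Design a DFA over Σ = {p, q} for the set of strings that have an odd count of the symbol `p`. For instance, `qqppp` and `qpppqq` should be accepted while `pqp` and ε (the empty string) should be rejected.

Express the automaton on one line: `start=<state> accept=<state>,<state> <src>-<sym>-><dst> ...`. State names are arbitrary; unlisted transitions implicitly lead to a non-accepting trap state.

Keep the running count of `p`s modulo 2: each `p` advances along the cycle S0 → S1 → S0 while other symbols loop. Accept at S1.
A 2-state machine:
        p   q  
>  S0   S1  S0 
 * S1   S0  S1 
(> = start, * = accepting)

start=S0 accept=S1 S0-p->S1 S0-q->S0 S1-p->S0 S1-q->S1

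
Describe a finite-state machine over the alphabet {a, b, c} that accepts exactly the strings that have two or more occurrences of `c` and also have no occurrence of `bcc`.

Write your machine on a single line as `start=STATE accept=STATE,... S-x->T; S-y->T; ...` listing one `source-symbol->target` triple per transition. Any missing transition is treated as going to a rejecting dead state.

Handle the two conditions separately and then intersect. The first has 4 states tracking the count of `c`s, saturating at 3; the second has 4 states tracking partial matches of the forbidden pattern `bcc`. A product state is a pair (one from each), accepting exactly when both do. Equivalent product states are then merged.
        a   b   c  
>  q0   q0  q1  q2 
   q1   q0  q1  q3 
   q2   q2  q4  q5 
   q3   q2  q4  q6 
   q4   q2  q4  q7 
 * q5   q5  q8  q5 
   q6   q6  q6  q6 
 * q7   q5  q8  q6 
 * q8   q5  q8  q7 
(> = start, * = accepting)

start=q0; accept=q5,q7,q8; q0-a->q0; q0-b->q1; q0-c->q2; q1-a->q0; q1-b->q1; q1-c->q3; q2-a->q2; q2-b->q4; q2-c->q5; q3-a->q2; q3-b->q4; q3-c->q6; q4-a->q2; q4-b->q4; q4-c->q7; q5-a->q5; q5-b->q8; q5-c->q5; q6-a->q6; q6-b->q6; q6-c->q6; q7-a->q5; q7-b->q8; q7-c->q6; q8-a->q5; q8-b->q8; q8-c->q7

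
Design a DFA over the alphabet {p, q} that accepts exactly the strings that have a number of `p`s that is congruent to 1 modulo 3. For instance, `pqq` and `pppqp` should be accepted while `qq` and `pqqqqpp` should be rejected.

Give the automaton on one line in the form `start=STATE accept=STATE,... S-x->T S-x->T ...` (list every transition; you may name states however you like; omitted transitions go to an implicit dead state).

The only thing that matters is how many `p`s have appeared, reduced mod 3. Use one state per residue: s0 for 0, …, s2 for 2. Reading `p` moves to the next residue; anything else stays put. s1 is accepting.
3 states suffice.
        p   q  
>  s0   s1  s0 
 * s1   s2  s1 
   s2   s0  s2 
(> = start, * = accepting)

start=s0 accept=s1 s0-p->s1 s0-q->s0 s1-p->s2 s1-q->s1 s2-p->s0 s2-q->s2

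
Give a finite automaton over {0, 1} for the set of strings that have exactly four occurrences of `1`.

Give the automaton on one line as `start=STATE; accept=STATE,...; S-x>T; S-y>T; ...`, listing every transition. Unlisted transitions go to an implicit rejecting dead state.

start=q0; accept=q4; q0-0>q0; q0-1>q1; q1-0>q1; q1-1>q2; q2-0>q2; q2-1>q3; q3-0>q3; q3-1>q4; q4-0>q4; q4-1>q5; q5-0>q5; q5-1>q5

Count `1`s, saturating at 5: states q0 through q4 mean 0 through 4 `1`s seen; q5 means more than 4. Each `1` increments (capped at q5); other symbols loop. Accept from {q4}.
With 6 states:
        0   1  
>  q0   q0  q1 
   q1   q1  q2 
   q2   q2  q3 
   q3   q3  q4 
 * q4   q4  q5 
   q5   q5  q5 
(> = start, * = accepting)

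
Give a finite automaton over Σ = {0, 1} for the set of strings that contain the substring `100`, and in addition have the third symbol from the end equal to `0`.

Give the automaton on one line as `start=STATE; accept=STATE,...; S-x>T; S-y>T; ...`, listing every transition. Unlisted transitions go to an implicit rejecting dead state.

start=A; accept=P,Q,R,S; A-0>B; A-1>C; B-0>D; B-1>E; C-0>F; C-1>G; D-0>H; D-1>I; E-0>J; E-1>K; F-0>L; F-1>M; G-0>N; G-1>O; H-0>H; H-1>I; I-0>J; I-1>K; J-0>L; J-1>M; K-0>N; K-1>O; L-0>P; L-1>Q; M-0>J; M-1>K; N-0>L; N-1>M; O-0>N; O-1>O; P-0>P; P-1>Q; Q-0>R; Q-1>S; R-0>L; R-1>T; S-0>U; S-1>V; T-0>R; T-1>S; U-0>L; U-1>T; V-0>U; V-1>V

Run two small machines in parallel and take their product. One (4 states) tracks whether and how much of `100` has been seen; the other (15 states) tracks the last 3 symbols read. Each combined state is a pair, one component from each; accept when both components accept.
22 states suffice.
       0  1 
>  A   B  C 
   B   D  E 
   C   F  G 
   D   H  I 
   E   J  K 
   F   L  M 
   G   N  O 
   H   H  I 
   I   J  K 
   J   L  M 
   K   N  O 
   L   P  Q 
   M   J  K 
   N   L  M 
   O   N  O 
 * P   P  Q 
 * Q   R  S 
 * R   L  T 
 * S   U  V 
   T   R  S 
   U   L  T 
   V   U  V 
(> = start, * = accepting)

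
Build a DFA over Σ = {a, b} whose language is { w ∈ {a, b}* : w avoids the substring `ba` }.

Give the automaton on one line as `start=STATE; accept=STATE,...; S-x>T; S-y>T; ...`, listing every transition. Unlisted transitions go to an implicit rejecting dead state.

start=S0; accept=S0,S1; S0-a>S0; S0-b>S1; S1-a>S2; S1-b>S1; S2-a>S2; S2-b>S2

This is the complement of 'contains `ba`'. Use the same substring-matching states — S0 through S2 holding how much of `ba` has just been matched — but flip the accepting set: everything except the trap S2 accepts.
With 3 states:
        a   b  
>* S0   S0  S1 
 * S1   S2  S1 
   S2   S2  S2 
(> = start, * = accepting)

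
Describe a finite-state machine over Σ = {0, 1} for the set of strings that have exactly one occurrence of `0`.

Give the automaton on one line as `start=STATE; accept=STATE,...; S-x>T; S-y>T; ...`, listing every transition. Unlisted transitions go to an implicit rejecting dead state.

start=q0; accept=q1; q0-0>q1; q0-1>q0; q1-0>q2; q1-1>q1; q2-0>q2; q2-1>q2

Count `0`s, saturating at 2: state q0 means no `0` yet, q1 means one `0` seen, q2 means more than one. Each `0` increments (capped at q2); other symbols loop. Accept from {q1}.
A 3-state machine:
        0   1  
>  q0   q1  q0 
 * q1   q2  q1 
   q2   q2  q2 
(> = start, * = accepting)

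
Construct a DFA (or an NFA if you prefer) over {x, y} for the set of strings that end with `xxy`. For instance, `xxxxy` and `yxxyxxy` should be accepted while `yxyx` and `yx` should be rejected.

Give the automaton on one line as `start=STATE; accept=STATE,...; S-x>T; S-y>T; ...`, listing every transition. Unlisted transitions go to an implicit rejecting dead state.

Let each state record the length of the longest suffix of the input read so far that is also a prefix of `xxy`. s1 means the last symbol is `x`; s2 means the last 2 symbols are `xx`; s3 means the last 3 symbols are `xxy`. Accept only at s3, where the string currently ends in `xxy`.
4 states suffice.
        x   y  
>  s0   s1  s0 
   s1   s2  s0 
   s2   s2  s3 
 * s3   s1  s0 
(> = start, * = accepting)

start=s0; accept=s3; s0-x>s1; s0-y>s0; s1-x>s2; s1-y>s0; s2-x>s2; s2-y>s3; s3-x>s1; s3-y>s0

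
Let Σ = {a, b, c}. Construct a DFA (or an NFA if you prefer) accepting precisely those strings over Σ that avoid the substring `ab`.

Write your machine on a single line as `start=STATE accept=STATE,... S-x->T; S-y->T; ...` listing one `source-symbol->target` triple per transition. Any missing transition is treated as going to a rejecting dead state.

This is the complement of 'contains `ab`'. Use the same substring-matching states — s0 through s2 holding how much of `ab` has just been matched — but flip the accepting set: everything except the trap s2 accepts.
        a   b   c  
>* s0   s1  s0  s0 
 * s1   s1  s2  s0 
   s2   s2  s2  s2 
(> = start, * = accepting)

start=s0; accept=s0,s1; s0-a->s1; s0-b->s0; s0-c->s0; s1-a->s1; s1-b->s2; s1-c->s0; s2-a->s2; s2-b->s2; s2-c->s2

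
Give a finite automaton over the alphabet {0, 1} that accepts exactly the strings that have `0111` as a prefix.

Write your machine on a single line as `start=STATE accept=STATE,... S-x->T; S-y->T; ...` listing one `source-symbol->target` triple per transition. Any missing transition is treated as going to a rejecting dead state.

Walk along `0111` while the input agrees: from q0 take `0` to q1, and so on. Any deviation drops to the rejecting sink q5. Once q4 is reached the prefix is confirmed and every continuation is accepted.
A 6-state machine:
        0   1  
>  q0   q1  q5 
   q1   q5  q2 
   q2   q5  q3 
   q3   q5  q4 
 * q4   q4  q4 
   q5   q5  q5 
(> = start, * = accepting)

start=q0; accept=q4; q0-0->q1; q0-1->q5; q1-0->q5; q1-1->q2; q2-0->q5; q2-1->q3; q3-0->q5; q3-1->q4; q4-0->q4; q4-1->q4; q5-0->q5; q5-1->q5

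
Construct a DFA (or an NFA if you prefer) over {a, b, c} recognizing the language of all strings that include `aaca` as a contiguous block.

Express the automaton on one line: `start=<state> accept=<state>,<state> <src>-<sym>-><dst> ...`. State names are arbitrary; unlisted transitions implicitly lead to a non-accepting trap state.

States s0..s3 record the length of the longest prefix of `aaca` that matches the current input suffix. Reaching s4 means `aaca` has been seen, and we stay there forever. Accept from s4.
A 5-state machine:
        a   b   c  
>  s0   s1  s0  s0 
   s1   s2  s0  s0 
   s2   s2  s0  s3 
   s3   s4  s0  s0 
 * s4   s4  s4  s4 
(> = start, * = accepting)

start=s0 accept=s4 s0-a->s1 s0-b->s0 s0-c->s0 s1-a->s2 s1-b->s0 s1-c->s0 s2-a->s2 s2-b->s0 s2-c->s3 s3-a->s4 s3-b->s0 s3-c->s0 s4-a->s4 s4-b->s4 s4-c->s4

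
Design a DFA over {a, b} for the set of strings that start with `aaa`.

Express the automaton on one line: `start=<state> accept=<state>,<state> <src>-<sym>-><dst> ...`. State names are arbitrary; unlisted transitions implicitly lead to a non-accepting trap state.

Walk along `aaa` while the input agrees: from q0 take `a` to q1, and so on. Any deviation drops to the rejecting sink q4. Once q3 is reached the prefix is confirmed and every continuation is accepted.
5 states suffice.
        a   b  
>  q0   q1  q4 
   q1   q2  q4 
   q2   q3  q4 
 * q3   q3  q3 
   q4   q4  q4 
(> = start, * = accepting)

start=q0 accept=q3 q0-a->q1 q0-b->q4 q1-a->q2 q1-b->q4 q2-a->q3 q2-b->q4 q3-a->q3 q3-b->q3 q4-a->q4 q4-b->q4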